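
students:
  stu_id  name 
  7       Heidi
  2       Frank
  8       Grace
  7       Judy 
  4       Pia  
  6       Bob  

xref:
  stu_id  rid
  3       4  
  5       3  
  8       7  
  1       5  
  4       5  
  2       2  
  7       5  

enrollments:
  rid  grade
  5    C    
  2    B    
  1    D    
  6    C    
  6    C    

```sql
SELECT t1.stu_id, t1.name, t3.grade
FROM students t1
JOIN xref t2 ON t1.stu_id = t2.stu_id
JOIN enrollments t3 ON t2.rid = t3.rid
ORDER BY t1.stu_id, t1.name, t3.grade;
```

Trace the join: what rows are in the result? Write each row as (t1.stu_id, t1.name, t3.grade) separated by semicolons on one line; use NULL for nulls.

Step 1 — t1 INNER JOIN t2 on stu_id → 5 row(s).
Then INNER JOIN `enrollments t3` on rid: keep only rows whose t2.rid appears in t3.

(2, Frank, B); (4, Pia, C); (7, Heidi, C); (7, Judy, C)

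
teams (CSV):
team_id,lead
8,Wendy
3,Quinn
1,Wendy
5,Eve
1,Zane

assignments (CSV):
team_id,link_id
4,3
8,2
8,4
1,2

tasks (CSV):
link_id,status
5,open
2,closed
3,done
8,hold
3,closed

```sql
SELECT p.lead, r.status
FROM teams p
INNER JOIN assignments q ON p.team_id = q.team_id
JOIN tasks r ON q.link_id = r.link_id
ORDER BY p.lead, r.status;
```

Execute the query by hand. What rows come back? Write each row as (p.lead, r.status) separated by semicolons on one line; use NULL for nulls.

(Wendy, closed); (Wendy, closed); (Zane, closed)

Step 1 — p INNER JOIN q on team_id → 4 row(s).
Then INNER JOIN `tasks r` on link_id: keep only rows whose q.link_id appears in r.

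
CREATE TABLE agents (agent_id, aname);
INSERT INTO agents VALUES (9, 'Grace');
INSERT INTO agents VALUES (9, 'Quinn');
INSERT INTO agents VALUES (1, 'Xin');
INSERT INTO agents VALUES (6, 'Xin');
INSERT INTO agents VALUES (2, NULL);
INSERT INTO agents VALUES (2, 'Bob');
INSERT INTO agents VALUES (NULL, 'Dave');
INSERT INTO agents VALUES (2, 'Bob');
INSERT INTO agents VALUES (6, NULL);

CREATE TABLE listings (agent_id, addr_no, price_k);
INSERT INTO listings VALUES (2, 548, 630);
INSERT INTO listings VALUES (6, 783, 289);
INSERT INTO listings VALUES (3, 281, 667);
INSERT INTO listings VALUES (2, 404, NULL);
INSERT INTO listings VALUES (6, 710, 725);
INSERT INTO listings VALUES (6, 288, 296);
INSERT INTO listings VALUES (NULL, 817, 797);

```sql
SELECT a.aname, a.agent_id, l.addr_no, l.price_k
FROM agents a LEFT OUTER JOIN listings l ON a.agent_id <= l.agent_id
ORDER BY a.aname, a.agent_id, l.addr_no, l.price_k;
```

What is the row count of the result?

33

LEFT JOIN keeps every row from `agents`; unmatched rows get NULL for `listings`'s columns.
Matching on a.agent_id <= l.agent_id. A NULL in a compared column never satisfies the condition.
- agent_id=9: no l row matches, row kept with l columns NULL.
- agent_id=9: no l row matches, row kept with l columns NULL.
- agent_id=1: 6 matching l row(s), so 6 row(s) emitted.
- agent_id=6: 3 matching l row(s), so 3 row(s) emitted.
- agent_id=2: 6 matching l row(s), so 6 row(s) emitted.
- agent_id=2: 6 matching l row(s), so 6 row(s) emitted.
- agent_id=NULL: no l row matches, row kept with l columns NULL.
- agent_id=2: 6 matching l row(s), so 6 row(s) emitted.
- agent_id=6: 3 matching l row(s), so 3 row(s) emitted.
Total: 30 matched + 3 padded = 33 rows.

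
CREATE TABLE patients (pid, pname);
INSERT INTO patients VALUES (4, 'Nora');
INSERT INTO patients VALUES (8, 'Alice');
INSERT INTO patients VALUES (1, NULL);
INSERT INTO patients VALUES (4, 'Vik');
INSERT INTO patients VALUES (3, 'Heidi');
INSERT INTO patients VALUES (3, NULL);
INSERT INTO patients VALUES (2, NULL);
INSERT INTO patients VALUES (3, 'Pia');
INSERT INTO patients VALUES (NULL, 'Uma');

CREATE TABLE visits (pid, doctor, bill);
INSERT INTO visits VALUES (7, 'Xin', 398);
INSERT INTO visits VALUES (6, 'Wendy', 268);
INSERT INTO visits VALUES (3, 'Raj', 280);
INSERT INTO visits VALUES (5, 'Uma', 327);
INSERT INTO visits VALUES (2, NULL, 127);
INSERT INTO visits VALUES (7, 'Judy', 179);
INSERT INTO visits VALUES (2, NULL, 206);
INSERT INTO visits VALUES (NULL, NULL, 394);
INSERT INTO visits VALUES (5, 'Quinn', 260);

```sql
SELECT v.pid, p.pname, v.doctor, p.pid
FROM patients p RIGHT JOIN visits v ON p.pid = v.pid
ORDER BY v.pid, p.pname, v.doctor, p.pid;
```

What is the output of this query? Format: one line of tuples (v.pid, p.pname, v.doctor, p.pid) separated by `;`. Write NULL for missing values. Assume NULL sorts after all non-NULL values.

RIGHT JOIN keeps every row from `visits`; unmatched rows get NULL for `patients`'s columns.
Matching on p.pid = v.pid. A NULL in a compared column never satisfies the condition.
- p row (pid=4): no match.
- p row (pid=8): no match.
- p row (pid=1): no match.
- p row (pid=4): no match.
- p row (pid=3): matches 1 v row(s) → 1 output row(s).
- p row (pid=3): matches 1 v row(s) → 1 output row(s).
- p row (pid=2): matches 2 v row(s) → 2 output row(s).
- p row (pid=3): matches 1 v row(s) → 1 output row(s).
- p row (pid=NULL): no match.
- plus 6 unmatched v row(s), each kept with NULL p columns.

(2, NULL, NULL, 2); (2, NULL, NULL, 2); (3, Heidi, Raj, 3); (3, Pia, Raj, 3); (3, NULL, Raj, 3); (5, NULL, Quinn, NULL); (5, NULL, Uma, NULL); (6, NULL, Wendy, NULL); (7, NULL, Judy, NULL); (7, NULL, Xin, NULL); (NULL, NULL, NULL, NULL)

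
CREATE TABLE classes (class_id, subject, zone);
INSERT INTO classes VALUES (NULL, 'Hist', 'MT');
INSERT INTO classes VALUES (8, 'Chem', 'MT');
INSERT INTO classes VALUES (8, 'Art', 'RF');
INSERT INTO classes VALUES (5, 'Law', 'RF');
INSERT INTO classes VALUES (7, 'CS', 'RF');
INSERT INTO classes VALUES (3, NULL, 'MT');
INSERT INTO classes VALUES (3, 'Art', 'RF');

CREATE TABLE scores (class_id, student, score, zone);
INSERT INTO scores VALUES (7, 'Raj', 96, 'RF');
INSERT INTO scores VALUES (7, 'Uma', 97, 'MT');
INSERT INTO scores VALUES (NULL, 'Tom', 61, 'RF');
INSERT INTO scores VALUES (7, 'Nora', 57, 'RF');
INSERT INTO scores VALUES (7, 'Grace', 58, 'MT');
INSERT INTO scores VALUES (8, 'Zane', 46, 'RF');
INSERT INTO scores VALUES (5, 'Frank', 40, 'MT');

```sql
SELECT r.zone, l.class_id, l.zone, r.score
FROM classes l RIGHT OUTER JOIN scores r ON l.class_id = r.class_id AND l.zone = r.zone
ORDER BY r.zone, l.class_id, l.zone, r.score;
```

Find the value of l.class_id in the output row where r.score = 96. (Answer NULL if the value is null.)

RIGHT JOIN keeps every row from `scores`; unmatched rows get NULL for `classes`'s columns.
Matching on l.class_id = r.class_id AND l.zone = r.zone. A NULL in a compared column never satisfies the condition.
Matched pairs: 3; unmatched r rows kept: 4.

7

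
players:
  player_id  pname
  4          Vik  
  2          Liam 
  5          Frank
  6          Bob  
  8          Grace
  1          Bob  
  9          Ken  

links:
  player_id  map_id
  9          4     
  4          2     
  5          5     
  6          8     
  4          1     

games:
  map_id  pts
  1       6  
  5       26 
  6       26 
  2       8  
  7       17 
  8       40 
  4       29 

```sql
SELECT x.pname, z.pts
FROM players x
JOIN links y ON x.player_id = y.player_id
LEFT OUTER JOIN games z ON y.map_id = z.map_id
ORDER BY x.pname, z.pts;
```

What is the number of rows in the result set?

5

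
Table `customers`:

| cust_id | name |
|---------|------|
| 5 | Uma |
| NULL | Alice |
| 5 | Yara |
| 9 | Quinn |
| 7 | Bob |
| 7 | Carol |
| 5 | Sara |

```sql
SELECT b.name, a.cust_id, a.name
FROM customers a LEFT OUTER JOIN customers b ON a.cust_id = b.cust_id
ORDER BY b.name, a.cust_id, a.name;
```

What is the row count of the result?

LEFT JOIN keeps every row from `customers a`; unmatched rows get NULL for `customers b`'s columns.
Matching on a.cust_id = b.cust_id. A NULL in a compared column never satisfies the condition.
- a row (cust_id=5): matches 3 b row(s) → 3 output row(s).
- a row (cust_id=NULL): no match → kept, b columns NULL.
- a row (cust_id=5): matches 3 b row(s) → 3 output row(s).
- a row (cust_id=9): matches 1 b row(s) → 1 output row(s).
- a row (cust_id=7): matches 2 b row(s) → 2 output row(s).
- a row (cust_id=7): matches 2 b row(s) → 2 output row(s).
- a row (cust_id=5): matches 3 b row(s) → 3 output row(s).
Total: 14 matched + 1 padded = 15 rows.

15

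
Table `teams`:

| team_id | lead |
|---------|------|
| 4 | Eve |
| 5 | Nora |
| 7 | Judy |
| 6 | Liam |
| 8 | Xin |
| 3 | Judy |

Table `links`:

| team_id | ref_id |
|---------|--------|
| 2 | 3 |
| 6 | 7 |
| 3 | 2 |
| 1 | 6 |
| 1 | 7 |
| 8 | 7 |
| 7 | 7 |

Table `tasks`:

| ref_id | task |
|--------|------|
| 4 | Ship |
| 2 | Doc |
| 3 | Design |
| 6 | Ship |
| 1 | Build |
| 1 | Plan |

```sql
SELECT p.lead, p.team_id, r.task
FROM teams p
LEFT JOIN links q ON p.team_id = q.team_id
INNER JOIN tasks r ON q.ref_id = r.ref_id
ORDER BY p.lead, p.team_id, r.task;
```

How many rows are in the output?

1

Step 1 — p LEFT JOIN q on team_id → 6 row(s).
Then INNER JOIN `tasks r` on ref_id: keep only rows whose q.ref_id appears in r.
Result: 1 row(s).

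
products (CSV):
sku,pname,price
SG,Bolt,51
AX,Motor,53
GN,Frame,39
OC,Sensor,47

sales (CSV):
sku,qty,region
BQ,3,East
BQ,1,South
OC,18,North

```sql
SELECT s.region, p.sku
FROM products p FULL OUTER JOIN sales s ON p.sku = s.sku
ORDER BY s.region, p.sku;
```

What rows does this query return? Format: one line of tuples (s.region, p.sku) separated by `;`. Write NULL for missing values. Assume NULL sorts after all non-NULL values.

(East, NULL); (North, OC); (South, NULL); (NULL, AX); (NULL, GN); (NULL, SG)

FULL OUTER JOIN keeps every row from both sides; unmatched rows get NULL for the other side's columns.
Matching on p.sku = s.sku.
Matched pairs: 1; unmatched p rows kept: 3; unmatched s rows kept: 2.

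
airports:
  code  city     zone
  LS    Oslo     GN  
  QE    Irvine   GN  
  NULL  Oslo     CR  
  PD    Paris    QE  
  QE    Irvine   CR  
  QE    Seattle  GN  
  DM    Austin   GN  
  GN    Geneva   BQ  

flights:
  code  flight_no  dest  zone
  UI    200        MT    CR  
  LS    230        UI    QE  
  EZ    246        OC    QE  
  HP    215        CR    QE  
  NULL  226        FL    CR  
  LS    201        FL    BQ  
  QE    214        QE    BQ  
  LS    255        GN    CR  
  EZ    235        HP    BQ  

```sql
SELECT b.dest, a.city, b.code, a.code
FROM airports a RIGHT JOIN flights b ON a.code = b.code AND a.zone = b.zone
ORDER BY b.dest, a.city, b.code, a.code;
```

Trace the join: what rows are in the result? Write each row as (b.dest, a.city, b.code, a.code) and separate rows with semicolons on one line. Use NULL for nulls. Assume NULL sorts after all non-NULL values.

(CR, NULL, HP, NULL); (FL, NULL, LS, NULL); (FL, NULL, NULL, NULL); (GN, NULL, LS, NULL); (HP, NULL, EZ, NULL); (MT, NULL, UI, NULL); (OC, NULL, EZ, NULL); (QE, NULL, QE, NULL); (UI, NULL, LS, NULL)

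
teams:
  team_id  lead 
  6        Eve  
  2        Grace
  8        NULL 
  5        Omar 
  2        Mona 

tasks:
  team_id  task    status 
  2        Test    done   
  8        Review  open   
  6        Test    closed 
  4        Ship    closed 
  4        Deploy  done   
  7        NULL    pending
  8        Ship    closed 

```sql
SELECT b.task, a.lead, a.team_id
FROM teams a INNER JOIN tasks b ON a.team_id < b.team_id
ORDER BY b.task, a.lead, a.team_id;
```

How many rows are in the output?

19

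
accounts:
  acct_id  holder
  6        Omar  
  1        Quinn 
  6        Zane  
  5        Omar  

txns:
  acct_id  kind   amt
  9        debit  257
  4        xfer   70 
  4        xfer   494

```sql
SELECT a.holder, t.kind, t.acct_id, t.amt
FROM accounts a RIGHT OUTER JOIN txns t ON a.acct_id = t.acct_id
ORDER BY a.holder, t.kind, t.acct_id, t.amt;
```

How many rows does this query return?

RIGHT JOIN keeps every row from `txns`; unmatched rows get NULL for `accounts`'s columns.
Matching on a.acct_id = t.acct_id.
- acct_id=6: no matching t row.
- acct_id=1: no matching t row.
- acct_id=6: no matching t row.
- acct_id=5: no matching t row.
- 3 row(s) from t found no a partner → padded with NULL.
Total: 0 matched + 3 padded = 3 rows.

3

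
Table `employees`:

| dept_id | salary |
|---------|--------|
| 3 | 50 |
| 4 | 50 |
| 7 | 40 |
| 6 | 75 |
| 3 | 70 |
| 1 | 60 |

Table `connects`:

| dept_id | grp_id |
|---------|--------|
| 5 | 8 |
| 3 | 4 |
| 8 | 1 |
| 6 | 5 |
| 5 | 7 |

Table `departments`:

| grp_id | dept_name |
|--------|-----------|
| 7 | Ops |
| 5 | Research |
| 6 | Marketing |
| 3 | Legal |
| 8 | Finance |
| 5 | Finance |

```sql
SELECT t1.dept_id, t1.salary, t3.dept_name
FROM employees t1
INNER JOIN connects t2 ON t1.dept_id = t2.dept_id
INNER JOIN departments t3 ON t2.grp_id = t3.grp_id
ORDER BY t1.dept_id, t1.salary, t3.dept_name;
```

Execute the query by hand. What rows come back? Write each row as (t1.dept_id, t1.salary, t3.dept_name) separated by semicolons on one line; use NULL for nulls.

(6, 75, Finance); (6, 75, Research)

Step 1 — t1 INNER JOIN t2 on dept_id → 3 row(s).
Then INNER JOIN `departments t3` on grp_id: keep only rows whose t2.grp_id appears in t3.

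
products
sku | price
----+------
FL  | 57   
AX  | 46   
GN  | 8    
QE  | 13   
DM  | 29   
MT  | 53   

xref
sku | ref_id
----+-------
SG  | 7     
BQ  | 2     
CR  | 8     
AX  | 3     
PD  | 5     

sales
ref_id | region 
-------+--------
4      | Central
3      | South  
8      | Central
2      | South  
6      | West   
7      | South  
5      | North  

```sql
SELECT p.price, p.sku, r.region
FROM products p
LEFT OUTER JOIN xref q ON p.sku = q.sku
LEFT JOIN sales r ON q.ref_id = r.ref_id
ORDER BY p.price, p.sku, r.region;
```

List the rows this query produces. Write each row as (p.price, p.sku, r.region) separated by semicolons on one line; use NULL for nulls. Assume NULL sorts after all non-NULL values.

Joins associate left-to-right: products LEFT JOIN xref on sku gives 6 intermediate row(s).
Then LEFT JOIN `sales r` on ref_id: each of those 6 rows is kept; rows whose q.ref_id has no match in r get NULL for r's columns.

(8, GN, NULL); (13, QE, NULL); (29, DM, NULL); (46, AX, South); (53, MT, NULL); (57, FL, NULL)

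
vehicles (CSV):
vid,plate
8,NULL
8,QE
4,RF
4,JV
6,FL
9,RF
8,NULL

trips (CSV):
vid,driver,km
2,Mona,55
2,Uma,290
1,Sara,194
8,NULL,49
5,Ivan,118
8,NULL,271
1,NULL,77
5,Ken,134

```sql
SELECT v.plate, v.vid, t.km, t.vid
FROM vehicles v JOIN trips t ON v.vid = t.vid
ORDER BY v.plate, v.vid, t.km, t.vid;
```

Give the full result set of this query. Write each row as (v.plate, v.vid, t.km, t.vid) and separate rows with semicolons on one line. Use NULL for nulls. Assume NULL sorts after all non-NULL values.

(QE, 8, 49, 8); (QE, 8, 271, 8); (NULL, 8, 49, 8); (NULL, 8, 49, 8); (NULL, 8, 271, 8); (NULL, 8, 271, 8)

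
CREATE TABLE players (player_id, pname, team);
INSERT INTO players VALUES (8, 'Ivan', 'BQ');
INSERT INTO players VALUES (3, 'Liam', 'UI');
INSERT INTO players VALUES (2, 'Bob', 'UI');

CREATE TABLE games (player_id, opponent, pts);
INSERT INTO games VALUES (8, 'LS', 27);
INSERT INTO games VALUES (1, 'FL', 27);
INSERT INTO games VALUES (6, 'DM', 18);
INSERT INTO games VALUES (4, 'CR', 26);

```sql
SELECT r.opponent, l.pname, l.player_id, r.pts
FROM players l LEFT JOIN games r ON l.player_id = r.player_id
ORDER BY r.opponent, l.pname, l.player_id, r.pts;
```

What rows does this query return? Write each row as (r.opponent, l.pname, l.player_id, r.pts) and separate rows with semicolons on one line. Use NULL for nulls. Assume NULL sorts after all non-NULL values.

(LS, Ivan, 8, 27); (NULL, Bob, 2, NULL); (NULL, Liam, 3, NULL)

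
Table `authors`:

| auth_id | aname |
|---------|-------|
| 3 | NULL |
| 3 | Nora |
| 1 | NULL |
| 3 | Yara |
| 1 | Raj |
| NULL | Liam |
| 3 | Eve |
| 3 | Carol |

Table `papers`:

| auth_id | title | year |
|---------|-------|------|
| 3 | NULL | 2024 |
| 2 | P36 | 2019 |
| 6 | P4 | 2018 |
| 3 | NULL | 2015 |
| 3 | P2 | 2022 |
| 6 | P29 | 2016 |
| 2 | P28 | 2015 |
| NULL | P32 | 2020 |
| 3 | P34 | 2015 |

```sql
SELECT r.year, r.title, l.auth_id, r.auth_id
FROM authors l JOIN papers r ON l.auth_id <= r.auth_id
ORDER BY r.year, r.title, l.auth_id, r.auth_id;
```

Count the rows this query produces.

46

INNER JOIN keeps only pairs where the ON condition holds.
Matching on l.auth_id <= r.auth_id. A NULL in a compared column never satisfies the condition.
- l[0] auth_id=3 → 6 match(es) in r → 6 row(s).
- l[1] auth_id=3 → 6 match(es) in r → 6 row(s).
- l[2] auth_id=1 → 8 match(es) in r → 8 row(s).
- l[3] auth_id=3 → 6 match(es) in r → 6 row(s).
- l[4] auth_id=1 → 8 match(es) in r → 8 row(s).
- l[5] auth_id=NULL → no match; dropped.
- l[6] auth_id=3 → 6 match(es) in r → 6 row(s).
- l[7] auth_id=3 → 6 match(es) in r → 6 row(s).
Total: 46 rows.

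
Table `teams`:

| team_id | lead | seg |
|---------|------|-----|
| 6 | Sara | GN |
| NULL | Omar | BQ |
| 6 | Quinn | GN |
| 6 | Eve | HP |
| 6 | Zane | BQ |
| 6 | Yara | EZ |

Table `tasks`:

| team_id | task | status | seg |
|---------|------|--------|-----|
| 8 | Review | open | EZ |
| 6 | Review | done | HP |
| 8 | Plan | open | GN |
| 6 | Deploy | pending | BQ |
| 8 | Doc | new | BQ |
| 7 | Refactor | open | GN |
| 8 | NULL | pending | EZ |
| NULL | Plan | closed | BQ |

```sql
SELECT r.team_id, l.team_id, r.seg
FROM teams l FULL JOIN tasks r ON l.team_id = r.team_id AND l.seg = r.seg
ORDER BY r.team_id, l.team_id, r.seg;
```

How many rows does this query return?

FULL OUTER JOIN keeps every row from both sides; unmatched rows get NULL for the other side's columns.
Matching on l.team_id = r.team_id AND l.seg = r.seg. A NULL in a compared column never satisfies the condition.
Matched pairs: 2; unmatched l rows kept: 4; unmatched r rows kept: 6.
Total: 2 matched + 10 padded = 12 rows.

12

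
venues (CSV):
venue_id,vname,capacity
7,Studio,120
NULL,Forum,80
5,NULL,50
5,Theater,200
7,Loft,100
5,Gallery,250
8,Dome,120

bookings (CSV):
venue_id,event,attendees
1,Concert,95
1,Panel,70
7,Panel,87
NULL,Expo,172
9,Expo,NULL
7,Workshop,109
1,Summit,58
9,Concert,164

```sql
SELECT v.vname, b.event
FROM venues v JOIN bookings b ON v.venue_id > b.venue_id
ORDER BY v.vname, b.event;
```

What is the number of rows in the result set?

INNER JOIN keeps only pairs where the ON condition holds.
Matching on v.venue_id > b.venue_id. A NULL in a compared column never satisfies the condition.
- v (venue_id=7) pairs with 3 row(s) of b.
- v (venue_id=NULL) has no partner → excluded.
- v (venue_id=5) pairs with 3 row(s) of b.
- v (venue_id=5) pairs with 3 row(s) of b.
- v (venue_id=7) pairs with 3 row(s) of b.
- v (venue_id=5) pairs with 3 row(s) of b.
- v (venue_id=8) pairs with 5 row(s) of b.
Total: 20 rows.

20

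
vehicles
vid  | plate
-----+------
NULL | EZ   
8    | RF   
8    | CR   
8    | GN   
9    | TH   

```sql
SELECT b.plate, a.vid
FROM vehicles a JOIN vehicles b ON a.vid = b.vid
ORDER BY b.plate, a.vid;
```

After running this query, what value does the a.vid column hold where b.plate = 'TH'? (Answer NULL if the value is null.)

9

INNER JOIN keeps only pairs where the ON condition holds.
Matching on a.vid = b.vid. A NULL in a compared column never satisfies the condition.
- a (vid=NULL) has no partner → excluded.
- a (vid=8) pairs with 3 row(s) of b.
- a (vid=8) pairs with 3 row(s) of b.
- a (vid=8) pairs with 3 row(s) of b.
- a (vid=9) pairs with 1 row(s) of b.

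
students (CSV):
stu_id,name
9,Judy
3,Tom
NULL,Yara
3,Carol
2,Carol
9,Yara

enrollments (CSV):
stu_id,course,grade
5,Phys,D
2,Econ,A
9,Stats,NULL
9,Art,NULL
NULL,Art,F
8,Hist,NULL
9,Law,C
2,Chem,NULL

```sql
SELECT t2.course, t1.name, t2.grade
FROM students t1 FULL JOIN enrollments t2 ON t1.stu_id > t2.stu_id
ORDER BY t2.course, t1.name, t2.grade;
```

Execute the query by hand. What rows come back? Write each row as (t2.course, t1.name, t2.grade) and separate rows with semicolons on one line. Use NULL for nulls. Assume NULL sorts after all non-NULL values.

(Art, NULL, F); (Art, NULL, NULL); (Chem, Carol, NULL); (Chem, Judy, NULL); (Chem, Tom, NULL); (Chem, Yara, NULL); (Econ, Carol, A); (Econ, Judy, A); (Econ, Tom, A); (Econ, Yara, A); (Hist, Judy, NULL); (Hist, Yara, NULL); (Law, NULL, C); (Phys, Judy, D); (Phys, Yara, D); (Stats, NULL, NULL); (NULL, Carol, NULL); (NULL, Yara, NULL)

FULL OUTER JOIN keeps every row from both sides; unmatched rows get NULL for the other side's columns.
Matching on t1.stu_id > t2.stu_id. A NULL in a compared column never satisfies the condition.
- t1 (stu_id=9) pairs with 4 row(s) of t2.
- t1 (stu_id=3) pairs with 2 row(s) of t2.
- t1 (stu_id=NULL) has no partner → padded with NULL.
- t1 (stu_id=3) pairs with 2 row(s) of t2.
- t1 (stu_id=2) has no partner → padded with NULL.
- t1 (stu_id=9) pairs with 4 row(s) of t2.
- 4 row(s) from t2 found no t1 partner → padded with NULL.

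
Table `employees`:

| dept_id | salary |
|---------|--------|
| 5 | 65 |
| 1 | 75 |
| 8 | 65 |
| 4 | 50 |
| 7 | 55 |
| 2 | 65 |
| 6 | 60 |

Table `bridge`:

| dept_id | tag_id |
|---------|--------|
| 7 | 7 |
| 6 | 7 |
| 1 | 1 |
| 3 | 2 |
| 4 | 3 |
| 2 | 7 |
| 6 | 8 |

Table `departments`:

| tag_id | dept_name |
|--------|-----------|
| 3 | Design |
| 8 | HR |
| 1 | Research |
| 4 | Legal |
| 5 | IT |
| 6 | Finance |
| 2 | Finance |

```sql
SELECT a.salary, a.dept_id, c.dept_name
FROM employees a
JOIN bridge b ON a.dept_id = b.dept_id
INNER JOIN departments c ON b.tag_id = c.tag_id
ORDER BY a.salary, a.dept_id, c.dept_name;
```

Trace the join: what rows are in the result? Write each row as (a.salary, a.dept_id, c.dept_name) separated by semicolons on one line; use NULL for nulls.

(50, 4, Design); (60, 6, HR); (75, 1, Research)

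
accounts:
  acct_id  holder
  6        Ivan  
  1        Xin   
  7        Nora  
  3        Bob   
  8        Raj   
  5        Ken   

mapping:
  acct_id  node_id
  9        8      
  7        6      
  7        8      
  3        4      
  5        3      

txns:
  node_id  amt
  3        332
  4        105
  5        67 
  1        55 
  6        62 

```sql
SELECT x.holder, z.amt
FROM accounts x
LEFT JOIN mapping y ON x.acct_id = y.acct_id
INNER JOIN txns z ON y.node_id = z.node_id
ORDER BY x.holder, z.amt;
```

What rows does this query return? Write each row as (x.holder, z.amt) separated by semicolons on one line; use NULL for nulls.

(Bob, 105); (Ken, 332); (Nora, 62)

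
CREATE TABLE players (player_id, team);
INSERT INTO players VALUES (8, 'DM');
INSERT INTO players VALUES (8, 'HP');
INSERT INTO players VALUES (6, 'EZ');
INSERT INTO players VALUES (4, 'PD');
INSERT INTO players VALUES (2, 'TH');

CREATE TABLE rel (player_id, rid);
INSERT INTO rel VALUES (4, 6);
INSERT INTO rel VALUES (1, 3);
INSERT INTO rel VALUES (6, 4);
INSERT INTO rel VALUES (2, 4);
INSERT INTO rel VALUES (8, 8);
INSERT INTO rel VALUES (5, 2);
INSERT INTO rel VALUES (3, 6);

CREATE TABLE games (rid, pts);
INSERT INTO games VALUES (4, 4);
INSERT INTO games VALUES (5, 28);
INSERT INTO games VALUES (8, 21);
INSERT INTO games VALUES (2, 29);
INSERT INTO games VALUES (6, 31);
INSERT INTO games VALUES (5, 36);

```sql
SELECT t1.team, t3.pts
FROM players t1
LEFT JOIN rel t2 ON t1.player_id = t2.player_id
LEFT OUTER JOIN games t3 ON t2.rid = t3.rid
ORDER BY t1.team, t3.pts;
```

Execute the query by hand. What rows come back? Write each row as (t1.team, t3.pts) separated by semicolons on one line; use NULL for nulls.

(DM, 21); (EZ, 4); (HP, 21); (PD, 31); (TH, 4)

Joins associate left-to-right: players LEFT JOIN rel on player_id gives 5 intermediate row(s).
Then LEFT JOIN `games t3` on rid: each of those 5 rows is kept; rows whose t2.rid has no match in t3 get NULL for t3's columns.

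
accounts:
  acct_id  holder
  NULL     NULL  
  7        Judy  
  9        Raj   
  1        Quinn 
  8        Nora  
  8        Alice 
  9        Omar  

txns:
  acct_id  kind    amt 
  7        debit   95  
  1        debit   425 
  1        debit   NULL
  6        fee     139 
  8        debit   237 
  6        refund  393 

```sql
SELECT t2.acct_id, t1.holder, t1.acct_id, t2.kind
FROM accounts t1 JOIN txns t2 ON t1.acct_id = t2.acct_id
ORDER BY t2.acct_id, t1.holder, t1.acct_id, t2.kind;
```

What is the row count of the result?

5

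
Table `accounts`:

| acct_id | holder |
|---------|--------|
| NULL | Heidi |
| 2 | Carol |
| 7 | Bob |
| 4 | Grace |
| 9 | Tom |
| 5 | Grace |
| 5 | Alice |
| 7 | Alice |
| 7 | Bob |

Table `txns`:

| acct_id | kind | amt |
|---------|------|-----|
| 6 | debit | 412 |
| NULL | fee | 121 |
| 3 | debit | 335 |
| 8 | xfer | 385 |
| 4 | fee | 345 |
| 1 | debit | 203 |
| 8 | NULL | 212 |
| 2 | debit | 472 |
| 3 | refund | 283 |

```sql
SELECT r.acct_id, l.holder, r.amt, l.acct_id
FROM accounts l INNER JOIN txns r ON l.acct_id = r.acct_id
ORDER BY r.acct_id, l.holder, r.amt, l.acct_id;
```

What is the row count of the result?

2

INNER JOIN keeps only pairs where the ON condition holds.
Matching on l.acct_id = r.acct_id. A NULL in a compared column never satisfies the condition.
- l (acct_id=NULL) has no partner → excluded.
- l (acct_id=2) pairs with 1 row(s) of r.
- l (acct_id=7) has no partner → excluded.
- l (acct_id=4) pairs with 1 row(s) of r.
- l (acct_id=9) has no partner → excluded.
- l (acct_id=5) has no partner → excluded.
- l (acct_id=5) has no partner → excluded.
- l (acct_id=7) has no partner → excluded.
- l (acct_id=7) has no partner → excluded.
Total: 2 rows.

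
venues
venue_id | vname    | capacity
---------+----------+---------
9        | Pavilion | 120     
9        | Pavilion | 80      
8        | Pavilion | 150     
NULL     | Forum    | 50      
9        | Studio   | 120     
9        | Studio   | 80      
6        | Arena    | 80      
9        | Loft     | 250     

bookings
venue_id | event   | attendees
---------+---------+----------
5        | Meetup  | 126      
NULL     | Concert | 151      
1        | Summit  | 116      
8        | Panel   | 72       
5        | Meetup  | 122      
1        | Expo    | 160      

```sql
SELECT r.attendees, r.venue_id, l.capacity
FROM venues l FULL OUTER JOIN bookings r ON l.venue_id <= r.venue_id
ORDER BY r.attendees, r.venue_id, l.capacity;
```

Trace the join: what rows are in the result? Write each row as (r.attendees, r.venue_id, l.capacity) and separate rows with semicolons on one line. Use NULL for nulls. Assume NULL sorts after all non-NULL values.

(72, 8, 80); (72, 8, 150); (116, 1, NULL); (122, 5, NULL); (126, 5, NULL); (151, NULL, NULL); (160, 1, NULL); (NULL, NULL, 50); (NULL, NULL, 80); (NULL, NULL, 80); (NULL, NULL, 120); (NULL, NULL, 120); (NULL, NULL, 250)

FULL OUTER JOIN keeps every row from both sides; unmatched rows get NULL for the other side's columns.
Matching on l.venue_id <= r.venue_id. A NULL in a compared column never satisfies the condition.
Matched pairs: 2; unmatched l rows kept: 6; unmatched r rows kept: 5.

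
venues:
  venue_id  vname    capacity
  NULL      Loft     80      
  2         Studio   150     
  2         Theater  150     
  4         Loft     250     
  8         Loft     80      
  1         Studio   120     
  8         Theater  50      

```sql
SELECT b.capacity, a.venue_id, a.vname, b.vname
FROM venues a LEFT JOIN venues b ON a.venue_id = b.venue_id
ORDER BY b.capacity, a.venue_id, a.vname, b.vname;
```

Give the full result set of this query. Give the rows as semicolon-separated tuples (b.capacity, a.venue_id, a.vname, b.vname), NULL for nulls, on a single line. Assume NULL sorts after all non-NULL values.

(50, 8, Loft, Theater); (50, 8, Theater, Theater); (80, 8, Loft, Loft); (80, 8, Theater, Loft); (120, 1, Studio, Studio); (150, 2, Studio, Studio); (150, 2, Studio, Theater); (150, 2, Theater, Studio); (150, 2, Theater, Theater); (250, 4, Loft, Loft); (NULL, NULL, Loft, NULL)

LEFT JOIN keeps every row from `venues a`; unmatched rows get NULL for `venues b`'s columns.
Matching on a.venue_id = b.venue_id. A NULL in a compared column never satisfies the condition.
Matched pairs: 10; unmatched a rows kept: 1.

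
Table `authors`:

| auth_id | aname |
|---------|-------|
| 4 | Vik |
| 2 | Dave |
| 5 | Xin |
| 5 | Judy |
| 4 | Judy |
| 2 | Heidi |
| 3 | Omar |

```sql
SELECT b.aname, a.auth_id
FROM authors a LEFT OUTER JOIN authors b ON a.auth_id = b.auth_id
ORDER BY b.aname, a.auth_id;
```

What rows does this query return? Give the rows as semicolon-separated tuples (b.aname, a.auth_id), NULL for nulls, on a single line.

LEFT JOIN keeps every row from `authors a`; unmatched rows get NULL for `authors b`'s columns.
Matching on a.auth_id = b.auth_id.
- a (auth_id=4) pairs with 2 row(s) of b.
- a (auth_id=2) pairs with 2 row(s) of b.
- a (auth_id=5) pairs with 2 row(s) of b.
- a (auth_id=5) pairs with 2 row(s) of b.
- a (auth_id=4) pairs with 2 row(s) of b.
- a (auth_id=2) pairs with 2 row(s) of b.
- a (auth_id=3) pairs with 1 row(s) of b.

(Dave, 2); (Dave, 2); (Heidi, 2); (Heidi, 2); (Judy, 4); (Judy, 4); (Judy, 5); (Judy, 5); (Omar, 3); (Vik, 4); (Vik, 4); (Xin, 5); (Xin, 5)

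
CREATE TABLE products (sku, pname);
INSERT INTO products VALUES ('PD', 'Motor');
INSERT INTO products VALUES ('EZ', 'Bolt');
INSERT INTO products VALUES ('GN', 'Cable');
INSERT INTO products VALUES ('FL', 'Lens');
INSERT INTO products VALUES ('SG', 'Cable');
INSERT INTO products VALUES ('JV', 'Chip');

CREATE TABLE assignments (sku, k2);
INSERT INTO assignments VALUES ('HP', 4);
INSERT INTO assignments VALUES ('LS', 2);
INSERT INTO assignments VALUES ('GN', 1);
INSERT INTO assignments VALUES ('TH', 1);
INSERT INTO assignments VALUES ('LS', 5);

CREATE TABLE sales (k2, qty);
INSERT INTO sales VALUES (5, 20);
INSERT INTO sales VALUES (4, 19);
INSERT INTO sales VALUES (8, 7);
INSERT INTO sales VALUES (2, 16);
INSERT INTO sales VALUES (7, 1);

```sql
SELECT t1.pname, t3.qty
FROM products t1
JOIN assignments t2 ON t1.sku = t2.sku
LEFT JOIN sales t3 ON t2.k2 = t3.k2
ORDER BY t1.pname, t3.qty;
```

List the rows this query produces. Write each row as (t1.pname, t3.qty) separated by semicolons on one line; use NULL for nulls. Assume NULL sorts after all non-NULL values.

Joins associate left-to-right: products INNER JOIN assignments on sku gives 1 intermediate row(s).
Then LEFT JOIN `sales t3` on k2: each of those 1 rows is kept; rows whose t2.k2 has no match in t3 get NULL for t3's columns.

(Cable, NULL)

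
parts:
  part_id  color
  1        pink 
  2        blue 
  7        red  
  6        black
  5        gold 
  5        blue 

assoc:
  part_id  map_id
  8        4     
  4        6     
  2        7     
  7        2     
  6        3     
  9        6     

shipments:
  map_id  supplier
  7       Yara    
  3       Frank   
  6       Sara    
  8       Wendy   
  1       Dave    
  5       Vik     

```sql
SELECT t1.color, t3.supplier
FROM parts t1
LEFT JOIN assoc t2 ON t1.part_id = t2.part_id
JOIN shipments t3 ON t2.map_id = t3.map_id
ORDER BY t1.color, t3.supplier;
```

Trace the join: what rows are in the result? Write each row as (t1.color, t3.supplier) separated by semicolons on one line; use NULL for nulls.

(black, Frank); (blue, Yara)

Evaluate left to right. First `parts t1 LEFT JOIN assoc t2` on part_id: 6 row(s).
Then INNER JOIN `shipments t3` on map_id: keep only rows whose t2.map_id appears in t3.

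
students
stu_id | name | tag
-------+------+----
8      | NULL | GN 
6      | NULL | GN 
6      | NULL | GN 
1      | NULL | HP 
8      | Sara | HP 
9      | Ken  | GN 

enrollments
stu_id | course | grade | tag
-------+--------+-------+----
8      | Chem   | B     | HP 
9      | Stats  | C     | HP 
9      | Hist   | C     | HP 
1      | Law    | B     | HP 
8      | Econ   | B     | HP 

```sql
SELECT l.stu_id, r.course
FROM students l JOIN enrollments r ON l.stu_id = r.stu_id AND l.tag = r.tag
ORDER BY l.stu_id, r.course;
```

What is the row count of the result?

3

INNER JOIN keeps only pairs where the ON condition holds.
Matching on l.stu_id = r.stu_id AND l.tag = r.tag.
- l row (stu_id=8, tag=GN): no match → dropped.
- l row (stu_id=6, tag=GN): no match → dropped.
- l row (stu_id=6, tag=GN): no match → dropped.
- l row (stu_id=1, tag=HP): matches 1 r row(s) → 1 output row(s).
- l row (stu_id=8, tag=HP): matches 2 r row(s) → 2 output row(s).
- l row (stu_id=9, tag=GN): no match → dropped.
Total: 3 rows.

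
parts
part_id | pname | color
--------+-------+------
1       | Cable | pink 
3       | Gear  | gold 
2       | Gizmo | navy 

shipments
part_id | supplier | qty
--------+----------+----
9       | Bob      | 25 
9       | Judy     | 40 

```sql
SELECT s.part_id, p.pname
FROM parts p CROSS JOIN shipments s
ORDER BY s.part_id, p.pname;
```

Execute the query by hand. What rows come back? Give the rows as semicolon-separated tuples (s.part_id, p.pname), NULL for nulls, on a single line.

(9, Cable); (9, Cable); (9, Gear); (9, Gear); (9, Gizmo); (9, Gizmo)

CROSS JOIN pairs every row of `parts` with every row of `shipments`: 3 × 2 = 6 rows.
After projecting and ordering:
s.part_id | p.pname
9 | Cable
9 | Cable
9 | Gear
9 | Gear
9 | Gizmo
9 | Gizmo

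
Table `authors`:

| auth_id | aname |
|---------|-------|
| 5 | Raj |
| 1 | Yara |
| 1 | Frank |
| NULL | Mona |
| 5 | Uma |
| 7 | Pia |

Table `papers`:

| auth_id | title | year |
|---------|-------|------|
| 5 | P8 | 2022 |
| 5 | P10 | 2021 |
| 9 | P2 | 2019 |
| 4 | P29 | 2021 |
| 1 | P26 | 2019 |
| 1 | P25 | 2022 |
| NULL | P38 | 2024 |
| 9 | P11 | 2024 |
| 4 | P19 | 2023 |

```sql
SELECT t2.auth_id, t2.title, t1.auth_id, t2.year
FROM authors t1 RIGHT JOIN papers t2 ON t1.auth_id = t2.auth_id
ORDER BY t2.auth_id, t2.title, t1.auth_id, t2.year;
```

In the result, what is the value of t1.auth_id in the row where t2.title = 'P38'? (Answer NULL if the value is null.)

RIGHT JOIN keeps every row from `papers`; unmatched rows get NULL for `authors`'s columns.
Matching on t1.auth_id = t2.auth_id. A NULL in a compared column never satisfies the condition.
Matched pairs: 8; unmatched t2 rows kept: 5.

NULL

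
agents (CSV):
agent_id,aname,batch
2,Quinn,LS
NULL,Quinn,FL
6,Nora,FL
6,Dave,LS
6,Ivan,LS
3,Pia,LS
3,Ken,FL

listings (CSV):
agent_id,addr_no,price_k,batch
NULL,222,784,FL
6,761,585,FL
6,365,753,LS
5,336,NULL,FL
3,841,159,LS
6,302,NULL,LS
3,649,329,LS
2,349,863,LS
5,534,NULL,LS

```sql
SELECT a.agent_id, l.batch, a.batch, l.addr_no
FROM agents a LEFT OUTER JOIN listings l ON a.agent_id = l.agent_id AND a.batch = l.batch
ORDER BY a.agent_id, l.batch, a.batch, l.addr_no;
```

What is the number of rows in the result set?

LEFT JOIN keeps every row from `agents`; unmatched rows get NULL for `listings`'s columns.
Matching on a.agent_id = l.agent_id AND a.batch = l.batch. A NULL in a compared column never satisfies the condition.
- a row (agent_id=2, batch=LS): matches 1 l row(s) → 1 output row(s).
- a row (agent_id=NULL, batch=FL): no match → kept, l columns NULL.
- a row (agent_id=6, batch=FL): matches 1 l row(s) → 1 output row(s).
- a row (agent_id=6, batch=LS): matches 2 l row(s) → 2 output row(s).
- a row (agent_id=6, batch=LS): matches 2 l row(s) → 2 output row(s).
- a row (agent_id=3, batch=LS): matches 2 l row(s) → 2 output row(s).
- a row (agent_id=3, batch=FL): no match → kept, l columns NULL.
Total: 8 matched + 2 padded = 10 rows.

10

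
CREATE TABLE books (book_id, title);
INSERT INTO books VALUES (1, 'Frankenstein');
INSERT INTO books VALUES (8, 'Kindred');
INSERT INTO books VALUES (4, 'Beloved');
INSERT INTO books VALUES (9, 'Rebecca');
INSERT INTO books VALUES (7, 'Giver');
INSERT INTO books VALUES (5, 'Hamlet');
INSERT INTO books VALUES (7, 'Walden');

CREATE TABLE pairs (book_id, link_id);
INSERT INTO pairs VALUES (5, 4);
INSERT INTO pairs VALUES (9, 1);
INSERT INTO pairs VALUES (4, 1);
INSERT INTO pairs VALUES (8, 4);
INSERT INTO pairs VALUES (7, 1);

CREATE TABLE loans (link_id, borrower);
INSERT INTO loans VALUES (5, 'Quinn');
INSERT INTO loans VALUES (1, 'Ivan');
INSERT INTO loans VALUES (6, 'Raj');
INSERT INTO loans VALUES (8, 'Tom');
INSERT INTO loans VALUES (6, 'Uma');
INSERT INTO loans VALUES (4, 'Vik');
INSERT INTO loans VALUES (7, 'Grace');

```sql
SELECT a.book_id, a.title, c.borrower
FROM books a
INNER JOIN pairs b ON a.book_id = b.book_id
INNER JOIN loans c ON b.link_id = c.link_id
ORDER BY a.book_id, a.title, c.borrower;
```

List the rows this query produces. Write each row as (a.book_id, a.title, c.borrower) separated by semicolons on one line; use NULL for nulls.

(4, Beloved, Ivan); (5, Hamlet, Vik); (7, Giver, Ivan); (7, Walden, Ivan); (8, Kindred, Vik); (9, Rebecca, Ivan)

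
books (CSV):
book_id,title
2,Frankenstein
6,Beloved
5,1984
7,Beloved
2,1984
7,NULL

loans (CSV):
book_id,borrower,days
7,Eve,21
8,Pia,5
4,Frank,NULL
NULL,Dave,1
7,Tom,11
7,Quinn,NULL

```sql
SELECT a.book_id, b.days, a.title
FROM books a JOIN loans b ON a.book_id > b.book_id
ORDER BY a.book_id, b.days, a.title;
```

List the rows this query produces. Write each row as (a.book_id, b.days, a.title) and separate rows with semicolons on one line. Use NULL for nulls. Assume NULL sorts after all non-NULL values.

(5, NULL, 1984); (6, NULL, Beloved); (7, NULL, Beloved); (7, NULL, NULL)

INNER JOIN keeps only pairs where the ON condition holds.
Matching on a.book_id > b.book_id. A NULL in a compared column never satisfies the condition.
- book_id=2: no matching b row, dropped.
- book_id=6: 1 matching b row(s), so 1 row(s) emitted.
- book_id=5: 1 matching b row(s), so 1 row(s) emitted.
- book_id=7: 1 matching b row(s), so 1 row(s) emitted.
- book_id=2: no matching b row, dropped.
- book_id=7: 1 matching b row(s), so 1 row(s) emitted.
After projecting and ordering:
a.book_id | b.days | a.title
5 | NULL | 1984
6 | NULL | Beloved
7 | NULL | Beloved
7 | NULL | NULL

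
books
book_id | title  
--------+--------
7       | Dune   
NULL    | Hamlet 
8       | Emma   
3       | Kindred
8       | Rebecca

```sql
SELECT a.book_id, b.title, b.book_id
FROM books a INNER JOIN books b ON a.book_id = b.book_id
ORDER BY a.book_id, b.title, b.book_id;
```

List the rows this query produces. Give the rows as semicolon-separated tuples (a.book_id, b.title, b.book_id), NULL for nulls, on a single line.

(3, Kindred, 3); (7, Dune, 7); (8, Emma, 8); (8, Emma, 8); (8, Rebecca, 8); (8, Rebecca, 8)

INNER JOIN keeps only pairs where the ON condition holds.
Matching on a.book_id = b.book_id. A NULL in a compared column never satisfies the condition.
Matched pairs: 6.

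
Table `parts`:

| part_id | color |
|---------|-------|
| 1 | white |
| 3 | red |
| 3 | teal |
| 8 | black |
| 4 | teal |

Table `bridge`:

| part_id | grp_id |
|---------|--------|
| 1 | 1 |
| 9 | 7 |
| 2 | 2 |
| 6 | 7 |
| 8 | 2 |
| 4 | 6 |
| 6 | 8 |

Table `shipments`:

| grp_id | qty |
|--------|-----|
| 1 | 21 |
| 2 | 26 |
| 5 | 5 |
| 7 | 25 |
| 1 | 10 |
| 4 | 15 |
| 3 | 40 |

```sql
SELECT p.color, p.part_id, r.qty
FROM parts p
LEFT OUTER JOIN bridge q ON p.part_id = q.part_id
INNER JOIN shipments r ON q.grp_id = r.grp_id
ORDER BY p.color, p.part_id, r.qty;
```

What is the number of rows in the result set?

Evaluate left to right. First `parts p LEFT JOIN bridge q` on part_id: 5 row(s).
Then INNER JOIN `shipments r` on grp_id: keep only rows whose q.grp_id appears in r.
Result: 3 row(s).

3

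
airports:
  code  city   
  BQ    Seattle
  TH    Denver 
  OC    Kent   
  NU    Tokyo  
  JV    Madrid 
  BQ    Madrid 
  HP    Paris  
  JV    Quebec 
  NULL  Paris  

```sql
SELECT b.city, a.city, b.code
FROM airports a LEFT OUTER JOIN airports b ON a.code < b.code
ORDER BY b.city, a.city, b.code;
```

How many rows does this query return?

28

LEFT JOIN keeps every row from `airports a`; unmatched rows get NULL for `airports b`'s columns.
Matching on a.code < b.code. A NULL in a compared column never satisfies the condition.
- a (code=BQ) pairs with 6 row(s) of b.
- a (code=TH) has no partner → padded with NULL.
- a (code=OC) pairs with 1 row(s) of b.
- a (code=NU) pairs with 2 row(s) of b.
- a (code=JV) pairs with 3 row(s) of b.
- a (code=BQ) pairs with 6 row(s) of b.
- a (code=HP) pairs with 5 row(s) of b.
- a (code=JV) pairs with 3 row(s) of b.
- a (code=NULL) has no partner → padded with NULL.
Total: 26 matched + 2 padded = 28 rows.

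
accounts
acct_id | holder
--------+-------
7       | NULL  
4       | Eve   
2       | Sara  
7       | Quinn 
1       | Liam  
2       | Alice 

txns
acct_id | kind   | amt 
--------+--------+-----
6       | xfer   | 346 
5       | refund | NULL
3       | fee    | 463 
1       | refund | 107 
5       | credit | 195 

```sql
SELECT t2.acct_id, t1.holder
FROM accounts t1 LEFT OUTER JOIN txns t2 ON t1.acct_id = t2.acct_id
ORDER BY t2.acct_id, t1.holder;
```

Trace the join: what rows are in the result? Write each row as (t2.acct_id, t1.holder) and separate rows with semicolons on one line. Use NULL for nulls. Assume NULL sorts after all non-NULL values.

LEFT JOIN keeps every row from `accounts`; unmatched rows get NULL for `txns`'s columns.
Matching on t1.acct_id = t2.acct_id.
- t1[0] acct_id=7 → no match; kept with NULLs on the t2 side.
- t1[1] acct_id=4 → no match; kept with NULLs on the t2 side.
- t1[2] acct_id=2 → no match; kept with NULLs on the t2 side.
- t1[3] acct_id=7 → no match; kept with NULLs on the t2 side.
- t1[4] acct_id=1 → 1 match(es) in t2 → 1 row(s).
- t1[5] acct_id=2 → no match; kept with NULLs on the t2 side.
After projecting and ordering:
t2.acct_id | t1.holder
1 | Liam
NULL | Alice
NULL | Eve
NULL | Quinn
NULL | Sara
NULL | NULL

(1, Liam); (NULL, Alice); (NULL, Eve); (NULL, Quinn); (NULL, Sara); (NULL, NULL)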